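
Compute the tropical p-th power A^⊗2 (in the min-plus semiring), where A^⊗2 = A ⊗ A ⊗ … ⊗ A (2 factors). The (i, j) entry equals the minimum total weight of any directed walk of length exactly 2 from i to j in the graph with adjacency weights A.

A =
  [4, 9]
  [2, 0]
A^⊗2 =
  [8, 9]
  [2, 0]

Each entry (A^⊗2)_ij equals the minimum over all length-2 walks i = v_0 → v_1 → … → v_2 = j of Σ_t A[v_t][v_{t+1}]. For example, for (i, j) = (0, 1) we minimise over 2 possible intermediate vertex sequences; the minimum is 9, attained along the walk 0 → 1 → 1.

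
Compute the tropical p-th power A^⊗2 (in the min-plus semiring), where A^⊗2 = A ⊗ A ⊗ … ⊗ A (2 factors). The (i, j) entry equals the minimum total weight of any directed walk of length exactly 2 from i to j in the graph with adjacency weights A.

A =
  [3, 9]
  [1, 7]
A^⊗2 =
  [6, 12]
  [4, 10]

Each entry (A^⊗2)_ij equals the minimum over all length-2 walks i = v_0 → v_1 → … → v_2 = j of Σ_t A[v_t][v_{t+1}]. For example, for (i, j) = (0, 1) we minimise over 2 possible intermediate vertex sequences; the minimum is 12, attained along the walk 0 → 0 → 1.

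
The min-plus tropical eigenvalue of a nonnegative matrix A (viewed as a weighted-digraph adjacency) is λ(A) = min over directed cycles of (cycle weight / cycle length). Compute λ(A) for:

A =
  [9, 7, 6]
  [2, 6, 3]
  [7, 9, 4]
λ(A) = 4

Enumerate directed cycles and compute their means (weight / length). Sample:
  cycle 0 → 0: weight = 9, length = 1, mean = 9/1 ≈ 9.000
  cycle 1 → 1: weight = 6, length = 1, mean = 6/1 ≈ 6.000
  cycle 2 → 2: weight = 4, length = 1, mean = 4/1 ≈ 4.000
  cycle 0 → 1 → 0: weight = 9, length = 2, mean = 9/2 ≈ 4.500
  cycle 0 → 2 → 0: weight = 13, length = 2, mean = 13/2 ≈ 6.500
  cycle 1 → 0 → 1: weight = 9, length = 2, mean = 9/2 ≈ 4.500
Minimum mean = 4.000, attained e.g. along the cycle 2 → 2 with weight 4 and length 1. So λ(A) = 4/1 = 4.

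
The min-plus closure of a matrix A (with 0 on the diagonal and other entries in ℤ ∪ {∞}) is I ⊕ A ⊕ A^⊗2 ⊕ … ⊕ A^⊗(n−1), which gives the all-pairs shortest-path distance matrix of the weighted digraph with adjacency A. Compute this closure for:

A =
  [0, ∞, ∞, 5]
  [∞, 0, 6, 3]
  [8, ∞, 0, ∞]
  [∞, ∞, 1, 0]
Closure =
  [0, ∞, 6, 5]
  [12, 0, 4, 3]
  [8, ∞, 0, 13]
  [9, ∞, 1, 0]

This is the Floyd-Warshall all-pairs shortest-path computation. For each intermediate vertex k = 0, 1, …, 3, update dist[i][j] ← min(dist[i][j], dist[i][k] + dist[k][j]). The final matrix gives, for each (i, j), the minimum total weight of any directed path from i to j (possibly empty when i = j).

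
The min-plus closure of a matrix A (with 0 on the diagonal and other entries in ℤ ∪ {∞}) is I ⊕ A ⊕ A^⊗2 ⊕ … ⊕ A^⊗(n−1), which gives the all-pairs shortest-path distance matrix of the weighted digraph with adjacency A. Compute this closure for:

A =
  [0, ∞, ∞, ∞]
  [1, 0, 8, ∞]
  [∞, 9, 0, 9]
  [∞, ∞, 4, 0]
Closure =
  [0, ∞, ∞, ∞]
  [1, 0, 8, 17]
  [10, 9, 0, 9]
  [14, 13, 4, 0]

This is the Floyd-Warshall all-pairs shortest-path computation. For each intermediate vertex k = 0, 1, …, 3, update dist[i][j] ← min(dist[i][j], dist[i][k] + dist[k][j]). The final matrix gives, for each (i, j), the minimum total weight of any directed path from i to j (possibly empty when i = j).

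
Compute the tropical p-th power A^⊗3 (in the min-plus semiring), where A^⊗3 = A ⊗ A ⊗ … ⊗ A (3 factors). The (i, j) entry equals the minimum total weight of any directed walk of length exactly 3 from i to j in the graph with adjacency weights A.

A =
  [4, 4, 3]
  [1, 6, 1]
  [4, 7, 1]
A^⊗3 =
  [8, 9, 5]
  [6, 9, 3]
  [6, 9, 3]

Each entry (A^⊗3)_ij equals the minimum over all length-3 walks i = v_0 → v_1 → … → v_3 = j of Σ_t A[v_t][v_{t+1}]. For example, for (i, j) = (0, 2) we minimise over 9 possible intermediate vertex sequences; the minimum is 5, attained along the walk 0 → 2 → 2 → 2.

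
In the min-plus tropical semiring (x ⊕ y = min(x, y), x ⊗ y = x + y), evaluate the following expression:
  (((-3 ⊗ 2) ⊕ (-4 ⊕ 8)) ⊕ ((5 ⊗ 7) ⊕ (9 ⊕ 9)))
(((-3 ⊗ 2) ⊕ (-4 ⊕ 8)) ⊕ ((5 ⊗ 7) ⊕ (9 ⊕ 9))) = -4

Expand innermost to outermost. Recall ⊕ takes the minimum of its arguments and ⊗ takes their sum. Working out the expression (((-3 ⊗ 2) ⊕ (-4 ⊕ 8)) ⊕ ((5 ⊗ 7) ⊕ (9 ⊕ 9))) gives -4.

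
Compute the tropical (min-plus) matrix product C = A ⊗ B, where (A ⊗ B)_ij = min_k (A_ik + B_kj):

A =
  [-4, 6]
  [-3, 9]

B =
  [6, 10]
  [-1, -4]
A ⊗ B =
  [2, 2]
  [3, 5]

Apply the min-plus product entry-by-entry:
  C[0][0] = min over k of (A[0][0] + B[0][0] = -4 + 6 = 2, A[0][1] + B[1][0] = 6 + -1 = 5) = 2 (attained at k = 0)
  C[0][1] = min over k of (A[0][0] + B[0][1] = -4 + 10 = 6, A[0][1] + B[1][1] = 6 + -4 = 2) = 2 (attained at k = 1)
  C[1][0] = min over k of (A[1][0] + B[0][0] = -3 + 6 = 3, A[1][1] + B[1][0] = 9 + -1 = 8) = 3 (attained at k = 0)
  C[1][1] = min over k of (A[1][0] + B[0][1] = -3 + 10 = 7, A[1][1] + B[1][1] = 9 + -4 = 5) = 5 (attained at k = 1)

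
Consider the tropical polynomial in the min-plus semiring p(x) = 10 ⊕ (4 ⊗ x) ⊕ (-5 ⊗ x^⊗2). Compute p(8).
p(8) = 10

A tropical monomial a ⊗ x^⊗i evaluates to a + i · x. Evaluating each term at x = 8:
  Term 0 contributes 10 + 0 · 8 = 10
  Term 1 contributes 4 + 1 · 8 = 12
  Term 2 contributes -5 + 2 · 8 = 11
p(8) = ⊕ of these = min[10, 12, 11] = 10.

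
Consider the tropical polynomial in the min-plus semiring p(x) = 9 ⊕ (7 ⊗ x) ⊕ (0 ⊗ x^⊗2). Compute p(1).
p(1) = 2

A tropical monomial a ⊗ x^⊗i evaluates to a + i · x. Evaluating each term at x = 1:
  Term 0 contributes 9 + 0 · 1 = 9
  Term 1 contributes 7 + 1 · 1 = 8
  Term 2 contributes 0 + 2 · 1 = 2
p(1) = ⊕ of these = min[9, 8, 2] = 2.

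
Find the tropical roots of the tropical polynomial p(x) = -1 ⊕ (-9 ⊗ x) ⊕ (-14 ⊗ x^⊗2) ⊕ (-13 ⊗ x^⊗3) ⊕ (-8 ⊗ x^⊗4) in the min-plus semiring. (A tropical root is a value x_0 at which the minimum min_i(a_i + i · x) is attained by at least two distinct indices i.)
Roots: {-5, -1, 5, 8}

Each tropical root is a break point of the lower envelope of the lines y = a_i + i · x (there are 5 lines, with slopes 0, 1, ..., 4). Only the lines that attain the minimum somewhere contribute to roots; other lines are dominated. Here the surviving (envelope) indices are i = 4, i = 3, i = 2, i = 1, i = 0.
Intersections between consecutive envelope lines give the roots: for adjacent envelope indices i < j the intersection is x = (a_i − a_j) / (j − i). Reading off the sorted break points: {-5, -1, 5, 8}.
Verification: at each break x_0, at least two indices attain the minimum of min_i(a_i + i · x_0).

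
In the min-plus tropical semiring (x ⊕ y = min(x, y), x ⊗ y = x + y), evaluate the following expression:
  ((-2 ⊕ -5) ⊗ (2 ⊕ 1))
((-2 ⊕ -5) ⊗ (2 ⊕ 1)) = -4

Expand innermost to outermost. Recall ⊕ takes the minimum of its arguments and ⊗ takes their sum. Working out the expression ((-2 ⊕ -5) ⊗ (2 ⊕ 1)) gives -4.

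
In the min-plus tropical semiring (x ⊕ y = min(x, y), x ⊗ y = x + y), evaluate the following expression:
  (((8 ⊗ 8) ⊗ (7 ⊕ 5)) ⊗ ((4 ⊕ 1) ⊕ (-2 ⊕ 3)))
(((8 ⊗ 8) ⊗ (7 ⊕ 5)) ⊗ ((4 ⊕ 1) ⊕ (-2 ⊕ 3))) = 19

Expand innermost to outermost. Recall ⊕ takes the minimum of its arguments and ⊗ takes their sum. Working out the expression (((8 ⊗ 8) ⊗ (7 ⊕ 5)) ⊗ ((4 ⊕ 1) ⊕ (-2 ⊕ 3))) gives 19.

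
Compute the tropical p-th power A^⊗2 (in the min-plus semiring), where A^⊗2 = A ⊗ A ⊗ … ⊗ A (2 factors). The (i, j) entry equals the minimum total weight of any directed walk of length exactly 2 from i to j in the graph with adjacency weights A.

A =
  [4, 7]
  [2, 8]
A^⊗2 =
  [8, 11]
  [6, 9]

Each entry (A^⊗2)_ij equals the minimum over all length-2 walks i = v_0 → v_1 → … → v_2 = j of Σ_t A[v_t][v_{t+1}]. For example, for (i, j) = (0, 1) we minimise over 2 possible intermediate vertex sequences; the minimum is 11, attained along the walk 0 → 0 → 1.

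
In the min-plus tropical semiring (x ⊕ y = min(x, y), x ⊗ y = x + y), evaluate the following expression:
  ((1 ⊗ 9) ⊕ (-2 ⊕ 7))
((1 ⊗ 9) ⊕ (-2 ⊕ 7)) = -2

Expand innermost to outermost. Recall ⊕ takes the minimum of its arguments and ⊗ takes their sum. Working out the expression ((1 ⊗ 9) ⊕ (-2 ⊕ 7)) gives -2.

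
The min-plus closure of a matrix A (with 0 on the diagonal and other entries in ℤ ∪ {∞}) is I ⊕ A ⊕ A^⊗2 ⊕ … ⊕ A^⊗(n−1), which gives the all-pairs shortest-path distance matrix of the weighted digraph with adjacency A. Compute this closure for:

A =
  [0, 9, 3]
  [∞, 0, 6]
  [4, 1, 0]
Closure =
  [0, 4, 3]
  [10, 0, 6]
  [4, 1, 0]

This is the Floyd-Warshall all-pairs shortest-path computation. For each intermediate vertex k = 0, 1, …, 2, update dist[i][j] ← min(dist[i][j], dist[i][k] + dist[k][j]). The final matrix gives, for each (i, j), the minimum total weight of any directed path from i to j (possibly empty when i = j).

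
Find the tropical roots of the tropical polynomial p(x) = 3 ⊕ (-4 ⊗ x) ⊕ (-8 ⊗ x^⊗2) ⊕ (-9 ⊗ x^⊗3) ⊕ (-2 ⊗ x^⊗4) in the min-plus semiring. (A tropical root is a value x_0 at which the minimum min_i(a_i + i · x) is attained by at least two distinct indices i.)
Roots: {-7, 1, 4, 7}

Each tropical root is a break point of the lower envelope of the lines y = a_i + i · x (there are 5 lines, with slopes 0, 1, ..., 4). Only the lines that attain the minimum somewhere contribute to roots; other lines are dominated. Here the surviving (envelope) indices are i = 4, i = 3, i = 2, i = 1, i = 0.
Intersections between consecutive envelope lines give the roots: for adjacent envelope indices i < j the intersection is x = (a_i − a_j) / (j − i). Reading off the sorted break points: {-7, 1, 4, 7}.
Verification: at each break x_0, at least two indices attain the minimum of min_i(a_i + i · x_0).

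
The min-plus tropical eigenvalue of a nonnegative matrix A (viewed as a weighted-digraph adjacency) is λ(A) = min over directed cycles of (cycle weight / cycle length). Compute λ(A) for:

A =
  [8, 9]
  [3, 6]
λ(A) = 6

Enumerate directed cycles and compute their means (weight / length). Sample:
  cycle 0 → 0: weight = 8, length = 1, mean = 8/1 ≈ 8.000
  cycle 1 → 1: weight = 6, length = 1, mean = 6/1 ≈ 6.000
  cycle 0 → 1 → 0: weight = 12, length = 2, mean = 12/2 ≈ 6.000
  cycle 1 → 0 → 1: weight = 12, length = 2, mean = 12/2 ≈ 6.000
Minimum mean = 6.000, attained e.g. along the cycle 1 → 1 with weight 6 and length 1. So λ(A) = 6/1 = 6.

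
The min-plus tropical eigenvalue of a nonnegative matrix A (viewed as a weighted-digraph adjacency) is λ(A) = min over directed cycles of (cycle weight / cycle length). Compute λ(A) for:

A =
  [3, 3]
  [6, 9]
λ(A) = 3

Enumerate directed cycles and compute their means (weight / length). Sample:
  cycle 0 → 0: weight = 3, length = 1, mean = 3/1 ≈ 3.000
  cycle 1 → 1: weight = 9, length = 1, mean = 9/1 ≈ 9.000
  cycle 0 → 1 → 0: weight = 9, length = 2, mean = 9/2 ≈ 4.500
  cycle 1 → 0 → 1: weight = 9, length = 2, mean = 9/2 ≈ 4.500
Minimum mean = 3.000, attained e.g. along the cycle 0 → 0 with weight 3 and length 1. So λ(A) = 3/1 = 3.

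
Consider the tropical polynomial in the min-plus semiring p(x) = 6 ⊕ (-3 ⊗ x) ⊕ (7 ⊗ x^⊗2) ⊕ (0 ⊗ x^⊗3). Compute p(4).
p(4) = 1

A tropical monomial a ⊗ x^⊗i evaluates to a + i · x. Evaluating each term at x = 4:
  Term 0 contributes 6 + 0 · 4 = 6
  Term 1 contributes -3 + 1 · 4 = 1
  Term 2 contributes 7 + 2 · 4 = 15
  Term 3 contributes 0 + 3 · 4 = 12
p(4) = ⊕ of these = min[6, 1, 15, 12] = 1.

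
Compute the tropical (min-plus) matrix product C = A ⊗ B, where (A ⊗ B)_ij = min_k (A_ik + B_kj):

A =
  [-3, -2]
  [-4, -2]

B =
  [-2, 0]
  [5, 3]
A ⊗ B =
  [-5, -3]
  [-6, -4]

Apply the min-plus product entry-by-entry:
  C[0][0] = min over k of (A[0][0] + B[0][0] = -3 + -2 = -5, A[0][1] + B[1][0] = -2 + 5 = 3) = -5 (attained at k = 0)
  C[0][1] = min over k of (A[0][0] + B[0][1] = -3 + 0 = -3, A[0][1] + B[1][1] = -2 + 3 = 1) = -3 (attained at k = 0)
  C[1][0] = min over k of (A[1][0] + B[0][0] = -4 + -2 = -6, A[1][1] + B[1][0] = -2 + 5 = 3) = -6 (attained at k = 0)
  C[1][1] = min over k of (A[1][0] + B[0][1] = -4 + 0 = -4, A[1][1] + B[1][1] = -2 + 3 = 1) = -4 (attained at k = 0)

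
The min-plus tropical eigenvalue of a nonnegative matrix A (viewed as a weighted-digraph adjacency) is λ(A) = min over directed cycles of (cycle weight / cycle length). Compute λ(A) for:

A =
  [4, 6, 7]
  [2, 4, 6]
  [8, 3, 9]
λ(A) = 4

Enumerate directed cycles and compute their means (weight / length). Sample:
  cycle 0 → 0: weight = 4, length = 1, mean = 4/1 ≈ 4.000
  cycle 1 → 1: weight = 4, length = 1, mean = 4/1 ≈ 4.000
  cycle 2 → 2: weight = 9, length = 1, mean = 9/1 ≈ 9.000
  cycle 0 → 1 → 0: weight = 8, length = 2, mean = 8/2 ≈ 4.000
  cycle 0 → 2 → 0: weight = 15, length = 2, mean = 15/2 ≈ 7.500
  cycle 1 → 0 → 1: weight = 8, length = 2, mean = 8/2 ≈ 4.000
Minimum mean = 4.000, attained e.g. along the cycle 0 → 0 with weight 4 and length 1. So λ(A) = 4/1 = 4.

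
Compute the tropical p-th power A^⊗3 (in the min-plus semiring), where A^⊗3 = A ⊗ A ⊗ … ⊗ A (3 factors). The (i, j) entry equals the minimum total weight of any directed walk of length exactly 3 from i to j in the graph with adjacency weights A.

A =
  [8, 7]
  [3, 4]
A^⊗3 =
  [14, 15]
  [11, 12]

Each entry (A^⊗3)_ij equals the minimum over all length-3 walks i = v_0 → v_1 → … → v_3 = j of Σ_t A[v_t][v_{t+1}]. For example, for (i, j) = (0, 1) we minimise over 4 possible intermediate vertex sequences; the minimum is 15, attained along the walk 0 → 1 → 1 → 1.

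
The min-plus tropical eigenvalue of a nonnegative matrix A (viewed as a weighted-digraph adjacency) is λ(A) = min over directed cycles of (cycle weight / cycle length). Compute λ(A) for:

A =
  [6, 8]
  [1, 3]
λ(A) = 3

Enumerate directed cycles and compute their means (weight / length). Sample:
  cycle 0 → 0: weight = 6, length = 1, mean = 6/1 ≈ 6.000
  cycle 1 → 1: weight = 3, length = 1, mean = 3/1 ≈ 3.000
  cycle 0 → 1 → 0: weight = 9, length = 2, mean = 9/2 ≈ 4.500
  cycle 1 → 0 → 1: weight = 9, length = 2, mean = 9/2 ≈ 4.500
Minimum mean = 3.000, attained e.g. along the cycle 1 → 1 with weight 3 and length 1. So λ(A) = 3/1 = 3.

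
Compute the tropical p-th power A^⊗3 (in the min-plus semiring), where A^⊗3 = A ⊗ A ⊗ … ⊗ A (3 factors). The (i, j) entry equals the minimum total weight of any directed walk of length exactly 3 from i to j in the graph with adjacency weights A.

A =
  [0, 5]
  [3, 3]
A^⊗3 =
  [0, 5]
  [3, 8]

Each entry (A^⊗3)_ij equals the minimum over all length-3 walks i = v_0 → v_1 → … → v_3 = j of Σ_t A[v_t][v_{t+1}]. For example, for (i, j) = (0, 1) we minimise over 4 possible intermediate vertex sequences; the minimum is 5, attained along the walk 0 → 0 → 0 → 1.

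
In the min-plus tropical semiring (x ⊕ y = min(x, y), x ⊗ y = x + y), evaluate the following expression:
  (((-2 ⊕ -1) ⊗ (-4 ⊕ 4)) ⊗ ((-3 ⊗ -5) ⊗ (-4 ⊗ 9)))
(((-2 ⊕ -1) ⊗ (-4 ⊕ 4)) ⊗ ((-3 ⊗ -5) ⊗ (-4 ⊗ 9))) = -9

Expand innermost to outermost. Recall ⊕ takes the minimum of its arguments and ⊗ takes their sum. Working out the expression (((-2 ⊕ -1) ⊗ (-4 ⊕ 4)) ⊗ ((-3 ⊗ -5) ⊗ (-4 ⊗ 9))) gives -9.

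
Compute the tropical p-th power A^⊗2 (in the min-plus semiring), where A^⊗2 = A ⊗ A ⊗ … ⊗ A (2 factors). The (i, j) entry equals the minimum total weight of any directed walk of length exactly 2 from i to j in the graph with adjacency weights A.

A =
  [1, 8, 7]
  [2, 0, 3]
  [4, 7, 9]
A^⊗2 =
  [2, 8, 8]
  [2, 0, 3]
  [5, 7, 10]

Each entry (A^⊗2)_ij equals the minimum over all length-2 walks i = v_0 → v_1 → … → v_2 = j of Σ_t A[v_t][v_{t+1}]. For example, for (i, j) = (0, 2) we minimise over 3 possible intermediate vertex sequences; the minimum is 8, attained along the walk 0 → 0 → 2.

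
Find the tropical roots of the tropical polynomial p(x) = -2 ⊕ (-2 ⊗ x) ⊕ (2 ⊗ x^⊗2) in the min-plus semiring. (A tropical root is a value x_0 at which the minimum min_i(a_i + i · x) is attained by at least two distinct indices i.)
Roots: {-4, 0}

Each tropical root is a break point of the lower envelope of the lines y = a_i + i · x (there are 3 lines, with slopes 0, 1, ..., 2). Only the lines that attain the minimum somewhere contribute to roots; other lines are dominated. Here the surviving (envelope) indices are i = 2, i = 1, i = 0.
Intersections between consecutive envelope lines give the roots: for adjacent envelope indices i < j the intersection is x = (a_i − a_j) / (j − i). Reading off the sorted break points: {-4, 0}.
Verification: at each break x_0, at least two indices attain the minimum of min_i(a_i + i · x_0).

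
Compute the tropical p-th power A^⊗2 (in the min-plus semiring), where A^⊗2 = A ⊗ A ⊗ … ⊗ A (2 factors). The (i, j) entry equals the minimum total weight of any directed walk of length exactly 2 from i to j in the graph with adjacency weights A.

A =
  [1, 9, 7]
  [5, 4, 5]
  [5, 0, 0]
A^⊗2 =
  [2, 7, 7]
  [6, 5, 5]
  [5, 0, 0]

Each entry (A^⊗2)_ij equals the minimum over all length-2 walks i = v_0 → v_1 → … → v_2 = j of Σ_t A[v_t][v_{t+1}]. For example, for (i, j) = (0, 2) we minimise over 3 possible intermediate vertex sequences; the minimum is 7, attained along the walk 0 → 2 → 2.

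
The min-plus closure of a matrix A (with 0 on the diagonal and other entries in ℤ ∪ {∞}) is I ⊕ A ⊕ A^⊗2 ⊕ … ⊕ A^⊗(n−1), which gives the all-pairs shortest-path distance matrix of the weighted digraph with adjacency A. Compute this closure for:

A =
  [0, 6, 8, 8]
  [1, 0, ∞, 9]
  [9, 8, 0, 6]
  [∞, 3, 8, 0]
Closure =
  [0, 6, 8, 8]
  [1, 0, 9, 9]
  [9, 8, 0, 6]
  [4, 3, 8, 0]

This is the Floyd-Warshall all-pairs shortest-path computation. For each intermediate vertex k = 0, 1, …, 3, update dist[i][j] ← min(dist[i][j], dist[i][k] + dist[k][j]). The final matrix gives, for each (i, j), the minimum total weight of any directed path from i to j (possibly empty when i = j).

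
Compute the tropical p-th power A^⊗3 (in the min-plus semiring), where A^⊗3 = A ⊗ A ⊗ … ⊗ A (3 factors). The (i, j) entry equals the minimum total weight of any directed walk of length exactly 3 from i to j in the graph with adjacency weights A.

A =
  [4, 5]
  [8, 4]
A^⊗3 =
  [12, 13]
  [16, 12]

Each entry (A^⊗3)_ij equals the minimum over all length-3 walks i = v_0 → v_1 → … → v_3 = j of Σ_t A[v_t][v_{t+1}]. For example, for (i, j) = (0, 1) we minimise over 4 possible intermediate vertex sequences; the minimum is 13, attained along the walk 0 → 0 → 0 → 1.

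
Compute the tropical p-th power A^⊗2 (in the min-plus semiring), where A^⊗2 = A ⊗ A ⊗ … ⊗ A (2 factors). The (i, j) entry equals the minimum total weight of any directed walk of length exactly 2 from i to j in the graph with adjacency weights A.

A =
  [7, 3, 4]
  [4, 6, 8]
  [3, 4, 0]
A^⊗2 =
  [7, 8, 4]
  [10, 7, 8]
  [3, 4, 0]

Each entry (A^⊗2)_ij equals the minimum over all length-2 walks i = v_0 → v_1 → … → v_2 = j of Σ_t A[v_t][v_{t+1}]. For example, for (i, j) = (0, 2) we minimise over 3 possible intermediate vertex sequences; the minimum is 4, attained along the walk 0 → 2 → 2.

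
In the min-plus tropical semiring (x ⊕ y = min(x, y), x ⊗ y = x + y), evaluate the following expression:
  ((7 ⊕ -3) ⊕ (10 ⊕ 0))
((7 ⊕ -3) ⊕ (10 ⊕ 0)) = -3

Expand innermost to outermost. Recall ⊕ takes the minimum of its arguments and ⊗ takes their sum. Working out the expression ((7 ⊕ -3) ⊕ (10 ⊕ 0)) gives -3.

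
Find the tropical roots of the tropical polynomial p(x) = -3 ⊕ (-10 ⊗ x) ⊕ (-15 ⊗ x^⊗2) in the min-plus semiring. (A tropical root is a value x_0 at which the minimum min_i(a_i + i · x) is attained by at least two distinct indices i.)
Roots: {5, 7}

Each tropical root is a break point of the lower envelope of the lines y = a_i + i · x (there are 3 lines, with slopes 0, 1, ..., 2). Only the lines that attain the minimum somewhere contribute to roots; other lines are dominated. Here the surviving (envelope) indices are i = 2, i = 1, i = 0.
Intersections between consecutive envelope lines give the roots: for adjacent envelope indices i < j the intersection is x = (a_i − a_j) / (j − i). Reading off the sorted break points: {5, 7}.
Verification: at each break x_0, at least two indices attain the minimum of min_i(a_i + i · x_0).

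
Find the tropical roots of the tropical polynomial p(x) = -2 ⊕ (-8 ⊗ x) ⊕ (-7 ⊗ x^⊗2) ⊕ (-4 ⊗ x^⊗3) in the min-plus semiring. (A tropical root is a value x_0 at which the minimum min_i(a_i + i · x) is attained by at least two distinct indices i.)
Roots: {-3, -1, 6}

Each tropical root is a break point of the lower envelope of the lines y = a_i + i · x (there are 4 lines, with slopes 0, 1, ..., 3). Only the lines that attain the minimum somewhere contribute to roots; other lines are dominated. Here the surviving (envelope) indices are i = 3, i = 2, i = 1, i = 0.
Intersections between consecutive envelope lines give the roots: for adjacent envelope indices i < j the intersection is x = (a_i − a_j) / (j − i). Reading off the sorted break points: {-3, -1, 6}.
Verification: at each break x_0, at least two indices attain the minimum of min_i(a_i + i · x_0).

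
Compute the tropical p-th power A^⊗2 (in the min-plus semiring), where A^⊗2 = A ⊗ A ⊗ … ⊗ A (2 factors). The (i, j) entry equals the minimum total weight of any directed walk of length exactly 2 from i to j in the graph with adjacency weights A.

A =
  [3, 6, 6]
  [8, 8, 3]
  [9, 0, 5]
A^⊗2 =
  [6, 6, 9]
  [11, 3, 8]
  [8, 5, 3]

Each entry (A^⊗2)_ij equals the minimum over all length-2 walks i = v_0 → v_1 → … → v_2 = j of Σ_t A[v_t][v_{t+1}]. For example, for (i, j) = (0, 2) we minimise over 3 possible intermediate vertex sequences; the minimum is 9, attained along the walk 0 → 0 → 2.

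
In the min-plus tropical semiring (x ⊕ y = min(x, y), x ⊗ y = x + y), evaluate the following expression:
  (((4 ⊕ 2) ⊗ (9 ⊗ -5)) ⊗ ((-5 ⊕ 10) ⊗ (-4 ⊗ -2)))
(((4 ⊕ 2) ⊗ (9 ⊗ -5)) ⊗ ((-5 ⊕ 10) ⊗ (-4 ⊗ -2))) = -5

Expand innermost to outermost. Recall ⊕ takes the minimum of its arguments and ⊗ takes their sum. Working out the expression (((4 ⊕ 2) ⊗ (9 ⊗ -5)) ⊗ ((-5 ⊕ 10) ⊗ (-4 ⊗ -2))) gives -5.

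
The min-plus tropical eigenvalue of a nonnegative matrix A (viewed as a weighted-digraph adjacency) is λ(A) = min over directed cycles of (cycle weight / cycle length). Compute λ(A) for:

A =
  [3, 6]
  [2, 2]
λ(A) = 2

Enumerate directed cycles and compute their means (weight / length). Sample:
  cycle 0 → 0: weight = 3, length = 1, mean = 3/1 ≈ 3.000
  cycle 1 → 1: weight = 2, length = 1, mean = 2/1 ≈ 2.000
  cycle 0 → 1 → 0: weight = 8, length = 2, mean = 8/2 ≈ 4.000
  cycle 1 → 0 → 1: weight = 8, length = 2, mean = 8/2 ≈ 4.000
Minimum mean = 2.000, attained e.g. along the cycle 1 → 1 with weight 2 and length 1. So λ(A) = 2/1 = 2.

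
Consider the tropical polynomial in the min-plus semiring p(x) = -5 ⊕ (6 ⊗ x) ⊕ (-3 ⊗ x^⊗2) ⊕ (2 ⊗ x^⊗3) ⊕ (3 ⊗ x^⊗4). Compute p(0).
p(0) = -5

A tropical monomial a ⊗ x^⊗i evaluates to a + i · x. Evaluating each term at x = 0:
  Term 0 contributes -5 + 0 · 0 = -5
  Term 1 contributes 6 + 1 · 0 = 6
  Term 2 contributes -3 + 2 · 0 = -3
  Term 3 contributes 2 + 3 · 0 = 2
  Term 4 contributes 3 + 4 · 0 = 3
p(0) = ⊕ of these = min[-5, 6, -3, 2, 3] = -5.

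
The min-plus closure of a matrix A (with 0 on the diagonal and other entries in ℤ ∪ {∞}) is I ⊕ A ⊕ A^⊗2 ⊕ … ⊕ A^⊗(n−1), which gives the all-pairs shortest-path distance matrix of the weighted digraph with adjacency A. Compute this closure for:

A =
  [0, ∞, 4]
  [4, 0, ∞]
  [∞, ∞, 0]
Closure =
  [0, ∞, 4]
  [4, 0, 8]
  [∞, ∞, 0]

This is the Floyd-Warshall all-pairs shortest-path computation. For each intermediate vertex k = 0, 1, …, 2, update dist[i][j] ← min(dist[i][j], dist[i][k] + dist[k][j]). The final matrix gives, for each (i, j), the minimum total weight of any directed path from i to j (possibly empty when i = j).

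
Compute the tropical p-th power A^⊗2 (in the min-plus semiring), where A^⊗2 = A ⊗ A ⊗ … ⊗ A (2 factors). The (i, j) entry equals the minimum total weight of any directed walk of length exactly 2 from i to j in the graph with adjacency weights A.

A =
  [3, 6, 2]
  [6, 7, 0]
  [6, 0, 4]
A^⊗2 =
  [6, 2, 5]
  [6, 0, 4]
  [6, 4, 0]

Each entry (A^⊗2)_ij equals the minimum over all length-2 walks i = v_0 → v_1 → … → v_2 = j of Σ_t A[v_t][v_{t+1}]. For example, for (i, j) = (0, 2) we minimise over 3 possible intermediate vertex sequences; the minimum is 5, attained along the walk 0 → 0 → 2.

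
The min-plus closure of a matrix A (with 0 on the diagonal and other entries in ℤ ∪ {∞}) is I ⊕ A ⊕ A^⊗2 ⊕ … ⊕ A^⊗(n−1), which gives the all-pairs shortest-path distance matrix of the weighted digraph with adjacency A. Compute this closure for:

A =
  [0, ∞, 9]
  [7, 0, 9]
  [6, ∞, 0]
Closure =
  [0, ∞, 9]
  [7, 0, 9]
  [6, ∞, 0]

This is the Floyd-Warshall all-pairs shortest-path computation. For each intermediate vertex k = 0, 1, …, 2, update dist[i][j] ← min(dist[i][j], dist[i][k] + dist[k][j]). The final matrix gives, for each (i, j), the minimum total weight of any directed path from i to j (possibly empty when i = j).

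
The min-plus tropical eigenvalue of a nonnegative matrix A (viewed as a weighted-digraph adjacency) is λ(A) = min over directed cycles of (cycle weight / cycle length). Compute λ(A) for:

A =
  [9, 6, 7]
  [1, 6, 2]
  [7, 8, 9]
λ(A) = 7/2

Enumerate directed cycles and compute their means (weight / length). Sample:
  cycle 0 → 0: weight = 9, length = 1, mean = 9/1 ≈ 9.000
  cycle 1 → 1: weight = 6, length = 1, mean = 6/1 ≈ 6.000
  cycle 2 → 2: weight = 9, length = 1, mean = 9/1 ≈ 9.000
  cycle 0 → 1 → 0: weight = 7, length = 2, mean = 7/2 ≈ 3.500
  cycle 0 → 2 → 0: weight = 14, length = 2, mean = 14/2 ≈ 7.000
  cycle 1 → 0 → 1: weight = 7, length = 2, mean = 7/2 ≈ 3.500
Minimum mean = 3.500, attained e.g. along the cycle 0 → 1 → 0 with weight 7 and length 2. So λ(A) = 7/2 = 7/2.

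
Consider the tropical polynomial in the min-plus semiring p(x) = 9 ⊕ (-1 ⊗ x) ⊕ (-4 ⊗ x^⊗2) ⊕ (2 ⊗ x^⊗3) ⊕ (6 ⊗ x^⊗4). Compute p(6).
p(6) = 5

A tropical monomial a ⊗ x^⊗i evaluates to a + i · x. Evaluating each term at x = 6:
  Term 0 contributes 9 + 0 · 6 = 9
  Term 1 contributes -1 + 1 · 6 = 5
  Term 2 contributes -4 + 2 · 6 = 8
  Term 3 contributes 2 + 3 · 6 = 20
  Term 4 contributes 6 + 4 · 6 = 30
p(6) = ⊕ of these = min[9, 5, 8, 20, 30] = 5.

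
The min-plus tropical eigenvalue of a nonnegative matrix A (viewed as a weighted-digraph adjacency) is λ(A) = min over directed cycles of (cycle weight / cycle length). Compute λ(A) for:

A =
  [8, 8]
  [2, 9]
λ(A) = 5

Enumerate directed cycles and compute their means (weight / length). Sample:
  cycle 0 → 0: weight = 8, length = 1, mean = 8/1 ≈ 8.000
  cycle 1 → 1: weight = 9, length = 1, mean = 9/1 ≈ 9.000
  cycle 0 → 1 → 0: weight = 10, length = 2, mean = 10/2 ≈ 5.000
  cycle 1 → 0 → 1: weight = 10, length = 2, mean = 10/2 ≈ 5.000
Minimum mean = 5.000, attained e.g. along the cycle 0 → 1 → 0 with weight 10 and length 2. So λ(A) = 10/2 = 5.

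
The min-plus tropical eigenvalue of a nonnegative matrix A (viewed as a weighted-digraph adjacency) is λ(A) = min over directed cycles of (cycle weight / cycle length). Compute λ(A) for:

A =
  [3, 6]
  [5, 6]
λ(A) = 3

Enumerate directed cycles and compute their means (weight / length). Sample:
  cycle 0 → 0: weight = 3, length = 1, mean = 3/1 ≈ 3.000
  cycle 1 → 1: weight = 6, length = 1, mean = 6/1 ≈ 6.000
  cycle 0 → 1 → 0: weight = 11, length = 2, mean = 11/2 ≈ 5.500
  cycle 1 → 0 → 1: weight = 11, length = 2, mean = 11/2 ≈ 5.500
Minimum mean = 3.000, attained e.g. along the cycle 0 → 0 with weight 3 and length 1. So λ(A) = 3/1 = 3.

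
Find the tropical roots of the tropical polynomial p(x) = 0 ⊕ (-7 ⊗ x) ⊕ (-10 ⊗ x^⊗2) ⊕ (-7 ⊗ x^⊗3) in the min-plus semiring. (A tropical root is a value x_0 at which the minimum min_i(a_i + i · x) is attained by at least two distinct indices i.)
Roots: {-3, 3, 7}

Each tropical root is a break point of the lower envelope of the lines y = a_i + i · x (there are 4 lines, with slopes 0, 1, ..., 3). Only the lines that attain the minimum somewhere contribute to roots; other lines are dominated. Here the surviving (envelope) indices are i = 3, i = 2, i = 1, i = 0.
Intersections between consecutive envelope lines give the roots: for adjacent envelope indices i < j the intersection is x = (a_i − a_j) / (j − i). Reading off the sorted break points: {-3, 3, 7}.
Verification: at each break x_0, at least two indices attain the minimum of min_i(a_i + i · x_0).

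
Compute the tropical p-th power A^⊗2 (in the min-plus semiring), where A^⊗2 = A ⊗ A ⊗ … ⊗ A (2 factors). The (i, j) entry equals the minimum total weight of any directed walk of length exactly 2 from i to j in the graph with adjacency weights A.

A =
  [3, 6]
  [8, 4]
A^⊗2 =
  [6, 9]
  [11, 8]

Each entry (A^⊗2)_ij equals the minimum over all length-2 walks i = v_0 → v_1 → … → v_2 = j of Σ_t A[v_t][v_{t+1}]. For example, for (i, j) = (0, 1) we minimise over 2 possible intermediate vertex sequences; the minimum is 9, attained along the walk 0 → 0 → 1.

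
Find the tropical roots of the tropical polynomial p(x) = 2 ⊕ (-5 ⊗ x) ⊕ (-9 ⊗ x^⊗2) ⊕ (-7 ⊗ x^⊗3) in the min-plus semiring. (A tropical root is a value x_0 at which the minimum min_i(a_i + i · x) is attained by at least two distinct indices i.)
Roots: {-2, 4, 7}

Each tropical root is a break point of the lower envelope of the lines y = a_i + i · x (there are 4 lines, with slopes 0, 1, ..., 3). Only the lines that attain the minimum somewhere contribute to roots; other lines are dominated. Here the surviving (envelope) indices are i = 3, i = 2, i = 1, i = 0.
Intersections between consecutive envelope lines give the roots: for adjacent envelope indices i < j the intersection is x = (a_i − a_j) / (j − i). Reading off the sorted break points: {-2, 4, 7}.
Verification: at each break x_0, at least two indices attain the minimum of min_i(a_i + i · x_0).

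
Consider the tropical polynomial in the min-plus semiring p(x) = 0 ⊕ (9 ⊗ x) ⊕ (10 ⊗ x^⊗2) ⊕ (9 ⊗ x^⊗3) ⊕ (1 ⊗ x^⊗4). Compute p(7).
p(7) = 0

A tropical monomial a ⊗ x^⊗i evaluates to a + i · x. Evaluating each term at x = 7:
  Term 0 contributes 0 + 0 · 7 = 0
  Term 1 contributes 9 + 1 · 7 = 16
  Term 2 contributes 10 + 2 · 7 = 24
  Term 3 contributes 9 + 3 · 7 = 30
  Term 4 contributes 1 + 4 · 7 = 29
p(7) = ⊕ of these = min[0, 16, 24, 30, 29] = 0.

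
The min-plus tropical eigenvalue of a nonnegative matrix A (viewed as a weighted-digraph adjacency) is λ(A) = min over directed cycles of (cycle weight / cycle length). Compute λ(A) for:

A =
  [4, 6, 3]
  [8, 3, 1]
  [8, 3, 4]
λ(A) = 2

Enumerate directed cycles and compute their means (weight / length). Sample:
  cycle 0 → 0: weight = 4, length = 1, mean = 4/1 ≈ 4.000
  cycle 1 → 1: weight = 3, length = 1, mean = 3/1 ≈ 3.000
  cycle 2 → 2: weight = 4, length = 1, mean = 4/1 ≈ 4.000
  cycle 0 → 1 → 0: weight = 14, length = 2, mean = 14/2 ≈ 7.000
  cycle 0 → 2 → 0: weight = 11, length = 2, mean = 11/2 ≈ 5.500
  cycle 1 → 0 → 1: weight = 14, length = 2, mean = 14/2 ≈ 7.000
Minimum mean = 2.000, attained e.g. along the cycle 1 → 2 → 1 with weight 4 and length 2. So λ(A) = 4/2 = 2.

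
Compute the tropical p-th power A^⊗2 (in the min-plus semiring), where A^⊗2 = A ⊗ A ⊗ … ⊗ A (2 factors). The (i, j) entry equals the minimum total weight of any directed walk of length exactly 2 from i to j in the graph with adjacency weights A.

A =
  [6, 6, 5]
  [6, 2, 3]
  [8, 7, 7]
A^⊗2 =
  [12, 8, 9]
  [8, 4, 5]
  [13, 9, 10]

Each entry (A^⊗2)_ij equals the minimum over all length-2 walks i = v_0 → v_1 → … → v_2 = j of Σ_t A[v_t][v_{t+1}]. For example, for (i, j) = (0, 2) we minimise over 3 possible intermediate vertex sequences; the minimum is 9, attained along the walk 0 → 1 → 2.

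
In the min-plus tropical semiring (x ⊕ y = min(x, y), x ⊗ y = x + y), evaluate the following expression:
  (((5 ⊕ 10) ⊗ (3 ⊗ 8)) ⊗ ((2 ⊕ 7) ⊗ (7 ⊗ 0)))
(((5 ⊕ 10) ⊗ (3 ⊗ 8)) ⊗ ((2 ⊕ 7) ⊗ (7 ⊗ 0))) = 25

Expand innermost to outermost. Recall ⊕ takes the minimum of its arguments and ⊗ takes their sum. Working out the expression (((5 ⊕ 10) ⊗ (3 ⊗ 8)) ⊗ ((2 ⊕ 7) ⊗ (7 ⊗ 0))) gives 25.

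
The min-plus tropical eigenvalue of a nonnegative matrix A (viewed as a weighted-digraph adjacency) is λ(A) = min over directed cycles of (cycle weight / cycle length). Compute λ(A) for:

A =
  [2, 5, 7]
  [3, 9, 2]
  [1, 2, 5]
λ(A) = 2

Enumerate directed cycles and compute their means (weight / length). Sample:
  cycle 0 → 0: weight = 2, length = 1, mean = 2/1 ≈ 2.000
  cycle 1 → 1: weight = 9, length = 1, mean = 9/1 ≈ 9.000
  cycle 2 → 2: weight = 5, length = 1, mean = 5/1 ≈ 5.000
  cycle 0 → 1 → 0: weight = 8, length = 2, mean = 8/2 ≈ 4.000
  cycle 0 → 2 → 0: weight = 8, length = 2, mean = 8/2 ≈ 4.000
  cycle 1 → 0 → 1: weight = 8, length = 2, mean = 8/2 ≈ 4.000
Minimum mean = 2.000, attained e.g. along the cycle 0 → 0 with weight 2 and length 1. So λ(A) = 2/1 = 2.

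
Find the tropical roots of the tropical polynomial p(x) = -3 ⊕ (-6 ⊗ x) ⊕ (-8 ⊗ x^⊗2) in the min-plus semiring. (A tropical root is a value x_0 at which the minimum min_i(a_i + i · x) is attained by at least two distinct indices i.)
Roots: {2, 3}

Each tropical root is a break point of the lower envelope of the lines y = a_i + i · x (there are 3 lines, with slopes 0, 1, ..., 2). Only the lines that attain the minimum somewhere contribute to roots; other lines are dominated. Here the surviving (envelope) indices are i = 2, i = 1, i = 0.
Intersections between consecutive envelope lines give the roots: for adjacent envelope indices i < j the intersection is x = (a_i − a_j) / (j − i). Reading off the sorted break points: {2, 3}.
Verification: at each break x_0, at least two indices attain the minimum of min_i(a_i + i · x_0).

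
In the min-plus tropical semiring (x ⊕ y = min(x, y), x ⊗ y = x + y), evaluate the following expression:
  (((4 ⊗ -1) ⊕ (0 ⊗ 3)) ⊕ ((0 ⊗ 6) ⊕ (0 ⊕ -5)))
(((4 ⊗ -1) ⊕ (0 ⊗ 3)) ⊕ ((0 ⊗ 6) ⊕ (0 ⊕ -5))) = -5

Expand innermost to outermost. Recall ⊕ takes the minimum of its arguments and ⊗ takes their sum. Working out the expression (((4 ⊗ -1) ⊕ (0 ⊗ 3)) ⊕ ((0 ⊗ 6) ⊕ (0 ⊕ -5))) gives -5.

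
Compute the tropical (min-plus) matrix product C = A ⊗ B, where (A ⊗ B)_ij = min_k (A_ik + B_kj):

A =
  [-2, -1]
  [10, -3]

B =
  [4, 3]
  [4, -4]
A ⊗ B =
  [2, -5]
  [1, -7]

Apply the min-plus product entry-by-entry:
  C[0][0] = min over k of (A[0][0] + B[0][0] = -2 + 4 = 2, A[0][1] + B[1][0] = -1 + 4 = 3) = 2 (attained at k = 0)
  C[0][1] = min over k of (A[0][0] + B[0][1] = -2 + 3 = 1, A[0][1] + B[1][1] = -1 + -4 = -5) = -5 (attained at k = 1)
  C[1][0] = min over k of (A[1][0] + B[0][0] = 10 + 4 = 14, A[1][1] + B[1][0] = -3 + 4 = 1) = 1 (attained at k = 1)
  C[1][1] = min over k of (A[1][0] + B[0][1] = 10 + 3 = 13, A[1][1] + B[1][1] = -3 + -4 = -7) = -7 (attained at k = 1)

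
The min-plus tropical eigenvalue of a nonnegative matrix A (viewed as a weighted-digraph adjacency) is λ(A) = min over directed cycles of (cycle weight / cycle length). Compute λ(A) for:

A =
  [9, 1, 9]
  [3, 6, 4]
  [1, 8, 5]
λ(A) = 2

Enumerate directed cycles and compute their means (weight / length). Sample:
  cycle 0 → 0: weight = 9, length = 1, mean = 9/1 ≈ 9.000
  cycle 1 → 1: weight = 6, length = 1, mean = 6/1 ≈ 6.000
  cycle 2 → 2: weight = 5, length = 1, mean = 5/1 ≈ 5.000
  cycle 0 → 1 → 0: weight = 4, length = 2, mean = 4/2 ≈ 2.000
  cycle 0 → 2 → 0: weight = 10, length = 2, mean = 10/2 ≈ 5.000
  cycle 1 → 0 → 1: weight = 4, length = 2, mean = 4/2 ≈ 2.000
Minimum mean = 2.000, attained e.g. along the cycle 0 → 1 → 0 with weight 4 and length 2. So λ(A) = 4/2 = 2.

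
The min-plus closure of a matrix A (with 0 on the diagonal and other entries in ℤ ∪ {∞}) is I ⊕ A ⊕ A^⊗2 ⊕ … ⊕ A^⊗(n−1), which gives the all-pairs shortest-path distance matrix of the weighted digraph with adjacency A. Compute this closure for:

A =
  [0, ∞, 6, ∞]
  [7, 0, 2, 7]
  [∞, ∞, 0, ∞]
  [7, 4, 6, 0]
Closure =
  [0, ∞, 6, ∞]
  [7, 0, 2, 7]
  [∞, ∞, 0, ∞]
  [7, 4, 6, 0]

This is the Floyd-Warshall all-pairs shortest-path computation. For each intermediate vertex k = 0, 1, …, 3, update dist[i][j] ← min(dist[i][j], dist[i][k] + dist[k][j]). The final matrix gives, for each (i, j), the minimum total weight of any directed path from i to j (possibly empty when i = j).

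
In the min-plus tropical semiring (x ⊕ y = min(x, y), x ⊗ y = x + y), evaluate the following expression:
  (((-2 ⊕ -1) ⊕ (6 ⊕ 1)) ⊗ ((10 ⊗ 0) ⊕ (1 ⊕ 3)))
(((-2 ⊕ -1) ⊕ (6 ⊕ 1)) ⊗ ((10 ⊗ 0) ⊕ (1 ⊕ 3))) = -1

Expand innermost to outermost. Recall ⊕ takes the minimum of its arguments and ⊗ takes their sum. Working out the expression (((-2 ⊕ -1) ⊕ (6 ⊕ 1)) ⊗ ((10 ⊗ 0) ⊕ (1 ⊕ 3))) gives -1.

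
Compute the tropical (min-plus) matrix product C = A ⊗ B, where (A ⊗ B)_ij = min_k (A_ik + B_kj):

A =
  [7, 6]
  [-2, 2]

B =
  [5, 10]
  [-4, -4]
A ⊗ B =
  [2, 2]
  [-2, -2]

Apply the min-plus product entry-by-entry:
  C[0][0] = min over k of (A[0][0] + B[0][0] = 7 + 5 = 12, A[0][1] + B[1][0] = 6 + -4 = 2) = 2 (attained at k = 1)
  C[0][1] = min over k of (A[0][0] + B[0][1] = 7 + 10 = 17, A[0][1] + B[1][1] = 6 + -4 = 2) = 2 (attained at k = 1)
  C[1][0] = min over k of (A[1][0] + B[0][0] = -2 + 5 = 3, A[1][1] + B[1][0] = 2 + -4 = -2) = -2 (attained at k = 1)
  C[1][1] = min over k of (A[1][0] + B[0][1] = -2 + 10 = 8, A[1][1] + B[1][1] = 2 + -4 = -2) = -2 (attained at k = 1)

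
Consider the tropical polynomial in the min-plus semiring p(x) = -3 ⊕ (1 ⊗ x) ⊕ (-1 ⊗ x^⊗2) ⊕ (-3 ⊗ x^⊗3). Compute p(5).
p(5) = -3

A tropical monomial a ⊗ x^⊗i evaluates to a + i · x. Evaluating each term at x = 5:
  Term 0 contributes -3 + 0 · 5 = -3
  Term 1 contributes 1 + 1 · 5 = 6
  Term 2 contributes -1 + 2 · 5 = 9
  Term 3 contributes -3 + 3 · 5 = 12
p(5) = ⊕ of these = min[-3, 6, 9, 12] = -3.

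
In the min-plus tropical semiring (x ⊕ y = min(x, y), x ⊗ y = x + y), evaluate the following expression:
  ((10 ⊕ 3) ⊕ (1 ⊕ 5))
((10 ⊕ 3) ⊕ (1 ⊕ 5)) = 1

Expand innermost to outermost. Recall ⊕ takes the minimum of its arguments and ⊗ takes their sum. Working out the expression ((10 ⊕ 3) ⊕ (1 ⊕ 5)) gives 1.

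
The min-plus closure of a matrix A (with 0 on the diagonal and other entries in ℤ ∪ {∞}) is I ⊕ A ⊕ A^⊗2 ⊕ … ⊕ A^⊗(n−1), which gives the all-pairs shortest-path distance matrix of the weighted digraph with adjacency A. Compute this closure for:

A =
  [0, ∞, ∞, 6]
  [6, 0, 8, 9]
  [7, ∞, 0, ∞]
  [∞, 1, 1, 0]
Closure =
  [0, 7, 7, 6]
  [6, 0, 8, 9]
  [7, 14, 0, 13]
  [7, 1, 1, 0]

This is the Floyd-Warshall all-pairs shortest-path computation. For each intermediate vertex k = 0, 1, …, 3, update dist[i][j] ← min(dist[i][j], dist[i][k] + dist[k][j]). The final matrix gives, for each (i, j), the minimum total weight of any directed path from i to j (possibly empty when i = j).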